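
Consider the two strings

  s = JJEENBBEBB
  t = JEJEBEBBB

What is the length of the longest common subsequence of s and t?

Taking J [1,1], then J [2,3], then E [3,4], then E [4,6], then B [7,7], then B [9,8], then B [10,9] gives a common subsequence of length 7. Since dp[10][9] = 7, nothing longer is possible.

7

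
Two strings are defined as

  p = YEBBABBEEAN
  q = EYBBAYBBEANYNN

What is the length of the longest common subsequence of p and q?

9

Match Y (p #1, q #2) → B (p #3, q #3) → B (p #4, q #4) → A (p #5, q #5) → B (p #6, q #7) → B (p #7, q #8) → E (p #9, q #9) → A (p #10, q #10) → N (p #11, q #14) — 9 characters in the same relative order in both. The LCS DP gives dp[11][14] = 9, so this is optimal.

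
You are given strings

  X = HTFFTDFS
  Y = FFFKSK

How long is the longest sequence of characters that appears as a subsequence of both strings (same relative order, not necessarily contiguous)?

4

One common subsequence of length 4: F at X[3]=Y[1]; then F at X[4]=Y[2]; then F at X[7]=Y[3]; then S at X[8]=Y[5]. dp[8][6] = 4 confirms this is the maximum.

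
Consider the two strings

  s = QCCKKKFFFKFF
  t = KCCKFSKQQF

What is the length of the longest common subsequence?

Let dp[i][j] be the LCS length of the first i characters of s and the first j characters of t. dp[i][j] = dp[i-1][j-1]+1 when the i-th and j-th characters match, else max(dp[i-1][j], dp[i][j-1]).
    ·  K  C  C  K  F  S  K  Q  Q  F
 ·  0  0  0  0  0  0  0  0  0  0  0
 Q  0  0  0  0  0  0  0  0  1  1  1
 C  0  0  1  1  1  1  1  1  1  1  1
 C  0  0  1  2  2  2  2  2  2  2  2
 K  0  1  1  2  3  3  3  3  3  3  3
 K  0  1  1  2  3  3  3  4  4  4  4
 K  0  1  1  2  3  3  3  4  4  4  4
 F  0  1  1  2  3  4  4  4  4  4  5
 F  0  1  1  2  3  4  4  4  4  4  5
 F  0  1  1  2  3  4  4  4  4  4  5
 K  0  1  1  2  3  4  4  5  5  5  5
 F  0  1  1  2  3  4  4  5  5  5  6
 F  0  1  1  2  3  4  4  5  5  5  6
dp[12][10] = 6. One LCS (by backtracking along matches): CCKFKF.

6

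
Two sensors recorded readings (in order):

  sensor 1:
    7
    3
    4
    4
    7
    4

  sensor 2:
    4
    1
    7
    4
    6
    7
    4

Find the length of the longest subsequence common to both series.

One common subsequence of length 4: 7 at sensor 1[1]=sensor 2[3]; then 4 at sensor 1[3]=sensor 2[4]; then 7 at sensor 1[5]=sensor 2[6]; then 4 at sensor 1[6]=sensor 2[7]. dp[6][7] = 4 confirms this is the maximum.

4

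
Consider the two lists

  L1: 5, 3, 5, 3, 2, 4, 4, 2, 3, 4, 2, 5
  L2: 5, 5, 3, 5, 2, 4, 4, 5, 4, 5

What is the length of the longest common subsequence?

Let dp[i][j] be the LCS length of the first i values of L1 and the first j values of L2. dp[i][j] = dp[i-1][j-1]+1 when the i-th and j-th values match, else max(dp[i-1][j], dp[i][j-1]).
    ·  5  5  3  5  2  4  4  5  4  5
 ·  0  0  0  0  0  0  0  0  0  0  0
 5  0  1  1  1  1  1  1  1  1  1  1
 3  0  1  1  2  2  2  2  2  2  2  2
 5  0  1  2  2  3  3  3  3  3  3  3
 3  0  1  2  3  3  3  3  3  3  3  3
 2  0  1  2  3  3  4  4  4  4  4  4
 4  0  1  2  3  3  4  5  5  5  5  5
 4  0  1  2  3  3  4  5  6  6  6  6
 2  0  1  2  3  3  4  5  6  6  6  6
 3  0  1  2  3  3  4  5  6  6  6  6
 4  0  1  2  3  3  4  5  6  6  7  7
 2  0  1  2  3  3  4  5  6  6  7  7
 5  0  1  2  3  4  4  5  6  7  7  8
dp[12][10] = 8. One LCS (by backtracking along matches): 5, 3, 5, 2, 4, 4, 4, 5.

8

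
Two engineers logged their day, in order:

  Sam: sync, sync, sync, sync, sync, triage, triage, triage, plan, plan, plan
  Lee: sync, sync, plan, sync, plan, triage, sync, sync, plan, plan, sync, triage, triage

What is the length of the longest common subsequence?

7

Taking sync (Sam #1, Lee #2) → sync (Sam #2, Lee #4) → sync (Sam #3, Lee #7) → sync (Sam #4, Lee #8) → sync (Sam #5, Lee #11) → triage (Sam #7, Lee #12) → triage (Sam #8, Lee #13) gives a common subsequence of length 7. dp[11][13] = 7 confirms this is the maximum.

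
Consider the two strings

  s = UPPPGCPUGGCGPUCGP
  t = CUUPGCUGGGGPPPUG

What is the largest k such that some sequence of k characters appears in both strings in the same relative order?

11

Match U at s[1]=t[3], then P at s[4]=t[4], then G at s[5]=t[5], then C at s[6]=t[6], then U at s[8]=t[7], then G at s[9]=t[9], then G at s[10]=t[10], then G at s[12]=t[11], then P at s[13]=t[14], then U at s[14]=t[15], then G at s[16]=t[16] — 11 characters in the same relative order in both, and the DP table's final entry dp[17][16] is also 11, so no common subsequence is longer.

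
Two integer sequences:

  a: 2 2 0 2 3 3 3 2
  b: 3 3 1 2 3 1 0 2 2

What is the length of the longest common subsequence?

4

Let dp[i][j] be the LCS length of the first i values of a and the first j values of b. dp[i][j] = dp[i-1][j-1]+1 when the i-th and j-th values match, else max(dp[i-1][j], dp[i][j-1]).
    ·  3  3  1  2  3  1  0  2  2
 ·  0  0  0  0  0  0  0  0  0  0
 2  0  0  0  0  1  1  1  1  1  1
 2  0  0  0  0  1  1  1  1  2  2
 0  0  0  0  0  1  1  1  2  2  2
 2  0  0  0  0  1  1  1  2  3  3
 3  0  1  1  1  1  2  2  2  3  3
 3  0  1  2  2  2  2  2  2  3  3
 3  0  1  2  2  2  3  3  3  3  3
 2  0  1  2  2  3  3  3  3  4  4
dp[8][9] = 4. One LCS (by backtracking along matches): 2, 0, 2, 2.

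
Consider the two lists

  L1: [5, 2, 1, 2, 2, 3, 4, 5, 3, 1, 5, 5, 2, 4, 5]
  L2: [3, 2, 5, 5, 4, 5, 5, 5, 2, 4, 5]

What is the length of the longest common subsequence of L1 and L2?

Taking 5 [1,4]; then 4 [7,5]; then 5 [8,6]; then 5 [11,7]; then 5 [12,8]; then 2 [13,9]; then 4 [14,10]; then 5 [15,11] gives a common subsequence of length 8. Since dp[15][11] = 8, nothing longer is possible.

8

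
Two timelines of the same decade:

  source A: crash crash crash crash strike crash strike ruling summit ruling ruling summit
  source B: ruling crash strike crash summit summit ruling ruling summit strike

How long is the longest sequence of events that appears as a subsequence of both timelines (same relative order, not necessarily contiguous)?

7

Taking crash [4,2], then strike [5,3], then crash [6,4], then summit [9,6], then ruling [10,7], then ruling [11,8], then summit [12,9] gives a common subsequence of length 7, and the DP table's final entry dp[12][10] is also 7, so no common subsequence is longer.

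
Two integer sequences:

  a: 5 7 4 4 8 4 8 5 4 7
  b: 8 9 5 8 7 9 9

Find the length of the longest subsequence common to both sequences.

Pick 5 [1,3]; then 8 [7,4]; then 7 [10,5]; all 3 values appear in both, in order. dp[10][7] = 3 confirms this is the maximum.

3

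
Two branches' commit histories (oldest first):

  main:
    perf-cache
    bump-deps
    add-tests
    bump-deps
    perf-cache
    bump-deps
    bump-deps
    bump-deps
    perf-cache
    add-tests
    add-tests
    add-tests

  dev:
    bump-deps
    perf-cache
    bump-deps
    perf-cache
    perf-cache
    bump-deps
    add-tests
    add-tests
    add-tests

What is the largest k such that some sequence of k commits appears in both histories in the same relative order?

7

Match perf-cache (main #1, dev #2) → bump-deps (main #2, dev #3) → perf-cache (main #5, dev #5) → bump-deps (main #8, dev #6) → add-tests (main #10, dev #7) → add-tests (main #11, dev #8) → add-tests (main #12, dev #9) — 7 commits in the same relative order in both, and the DP table's final entry dp[12][9] is also 7, so no common subsequence is longer.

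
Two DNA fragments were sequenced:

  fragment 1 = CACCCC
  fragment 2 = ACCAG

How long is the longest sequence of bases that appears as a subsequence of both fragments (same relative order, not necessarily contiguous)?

Taking A at fragment 1[2]=fragment 2[1] → C at fragment 1[3]=fragment 2[2] → C at fragment 1[4]=fragment 2[3] gives a common subsequence of length 3, and the DP table's final entry dp[6][5] is also 3, so no common subsequence is longer.

3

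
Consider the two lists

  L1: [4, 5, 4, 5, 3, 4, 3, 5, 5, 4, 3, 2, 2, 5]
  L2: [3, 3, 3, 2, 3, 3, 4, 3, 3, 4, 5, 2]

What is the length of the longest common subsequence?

5

Taking 4 at L1[1]=L2[7]; then 3 at L1[5]=L2[9]; then 4 at L1[6]=L2[10]; then 5 at L1[9]=L2[11]; then 2 at L1[13]=L2[12] gives a common subsequence of length 5. dp[14][12] = 5 confirms this is the maximum.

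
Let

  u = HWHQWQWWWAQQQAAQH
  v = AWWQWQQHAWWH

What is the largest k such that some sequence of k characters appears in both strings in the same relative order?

8

Taking W at u[2]=v[2]; then W at u[5]=v[3]; then Q at u[6]=v[4]; then W at u[9]=v[5]; then Q at u[11]=v[6]; then Q at u[12]=v[7]; then A at u[14]=v[9]; then H at u[17]=v[12] gives a common subsequence of length 8. The LCS DP gives dp[17][12] = 8, so this is optimal.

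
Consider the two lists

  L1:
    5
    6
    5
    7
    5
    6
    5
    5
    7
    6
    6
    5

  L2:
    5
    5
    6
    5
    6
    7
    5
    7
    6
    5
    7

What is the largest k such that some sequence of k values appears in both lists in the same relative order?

8

One common subsequence of length 8: 5 [1,2]; then 6 [2,3]; then 5 [3,4]; then 7 [4,6]; then 5 [5,7]; then 6 [6,9]; then 5 [8,10]; then 7 [9,11]. Since dp[12][11] = 8, nothing longer is possible.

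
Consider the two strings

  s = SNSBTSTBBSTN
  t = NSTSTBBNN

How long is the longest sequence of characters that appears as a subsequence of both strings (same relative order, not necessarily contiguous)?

Let dp[i][j] be the LCS length of the first i characters of s and the first j characters of t. dp[i][j] = dp[i-1][j-1]+1 when the i-th and j-th characters match, else max(dp[i-1][j], dp[i][j-1]).
    ·  N  S  T  S  T  B  B  N  N
 ·  0  0  0  0  0  0  0  0  0  0
 S  0  0  1  1  1  1  1  1  1  1
 N  0  1  1  1  1  1  1  1  2  2
 S  0  1  2  2  2  2  2  2  2  2
 B  0  1  2  2  2  2  3  3  3  3
 T  0  1  2  3  3  3  3  3  3  3
 S  0  1  2  3  4  4  4  4  4  4
 T  0  1  2  3  4  5  5  5  5  5
 B  0  1  2  3  4  5  6  6  6  6
 B  0  1  2  3  4  5  6  7  7  7
 S  0  1  2  3  4  5  6  7  7  7
 T  0  1  2  3  4  5  6  7  7  7
 N  0  1  2  3  4  5  6  7  8  8
dp[12][9] = 8. One LCS (by backtracking along matches): NSTSTBBN.

8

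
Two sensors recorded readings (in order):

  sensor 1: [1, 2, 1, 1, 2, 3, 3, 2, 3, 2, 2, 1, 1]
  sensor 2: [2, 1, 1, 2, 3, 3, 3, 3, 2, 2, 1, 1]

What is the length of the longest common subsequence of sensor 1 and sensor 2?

Match 2 [2,1], 1 [3,2], 1 [4,3], 2 [5,4], 3 [6,6], 3 [7,7], 3 [9,8], 2 [10,9], 2 [11,10], 1 [12,11], 1 [13,12] — 11 values in the same relative order in both. dp[13][12] = 11 confirms this is the maximum.

11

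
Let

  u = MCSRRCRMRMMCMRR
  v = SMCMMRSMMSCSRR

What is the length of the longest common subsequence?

9

One common subsequence of length 9: M [1,2] → C [2,3] → M [8,5] → R [9,6] → M [10,8] → M [11,9] → C [12,11] → R [14,13] → R [15,14]. dp[15][14] = 9 confirms this is the maximum.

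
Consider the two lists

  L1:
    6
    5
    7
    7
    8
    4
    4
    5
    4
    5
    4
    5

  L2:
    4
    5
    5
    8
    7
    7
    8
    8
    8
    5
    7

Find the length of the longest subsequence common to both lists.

Match 5 [2,3], 7 [3,5], 7 [4,6], 8 [5,9], 5 [8,10] — 5 values in the same relative order in both. dp[12][11] = 5 confirms this is the maximum.

5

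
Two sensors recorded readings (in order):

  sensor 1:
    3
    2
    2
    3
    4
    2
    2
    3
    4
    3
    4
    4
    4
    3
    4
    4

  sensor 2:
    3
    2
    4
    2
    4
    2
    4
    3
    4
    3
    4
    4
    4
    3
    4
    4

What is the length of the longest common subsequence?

Taking 3 at sensor 1[1]=sensor 2[1], 2 at sensor 1[2]=sensor 2[2], 2 at sensor 1[3]=sensor 2[4], 4 at sensor 1[5]=sensor 2[5], 2 at sensor 1[6]=sensor 2[6], 3 at sensor 1[8]=sensor 2[8], 4 at sensor 1[9]=sensor 2[9], 3 at sensor 1[10]=sensor 2[10], 4 at sensor 1[11]=sensor 2[11], 4 at sensor 1[12]=sensor 2[12], 4 at sensor 1[13]=sensor 2[13], 3 at sensor 1[14]=sensor 2[14], 4 at sensor 1[15]=sensor 2[15], 4 at sensor 1[16]=sensor 2[16] gives a common subsequence of length 14. dp[16][16] = 14 confirms this is the maximum.

14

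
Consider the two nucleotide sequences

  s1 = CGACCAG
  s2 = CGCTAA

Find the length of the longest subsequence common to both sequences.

Let dp[i][j] be the LCS length of the first i bases of s1 and the first j bases of s2. dp[i][j] = dp[i-1][j-1]+1 when the i-th and j-th bases match, else max(dp[i-1][j], dp[i][j-1]).
    ·  C  G  C  T  A  A
 ·  0  0  0  0  0  0  0
 C  0  1  1  1  1  1  1
 G  0  1  2  2  2  2  2
 A  0  1  2  2  2  3  3
 C  0  1  2  3  3  3  3
 C  0  1  2  3  3  3  3
 A  0  1  2  3  3  4  4
 G  0  1  2  3  3  4  4
dp[7][6] = 4. One LCS (by backtracking along matches): CGAA.

4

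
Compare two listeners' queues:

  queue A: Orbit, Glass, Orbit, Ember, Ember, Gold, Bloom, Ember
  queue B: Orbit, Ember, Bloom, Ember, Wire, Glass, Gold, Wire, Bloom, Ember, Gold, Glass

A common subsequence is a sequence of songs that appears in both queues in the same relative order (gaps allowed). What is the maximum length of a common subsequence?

Match Orbit (queue A #3, queue B #1) → Ember (queue A #4, queue B #2) → Ember (queue A #5, queue B #4) → Gold (queue A #6, queue B #7) → Bloom (queue A #7, queue B #9) → Ember (queue A #8, queue B #10) — 6 songs in the same relative order in both. Since dp[8][12] = 6, nothing longer is possible.

6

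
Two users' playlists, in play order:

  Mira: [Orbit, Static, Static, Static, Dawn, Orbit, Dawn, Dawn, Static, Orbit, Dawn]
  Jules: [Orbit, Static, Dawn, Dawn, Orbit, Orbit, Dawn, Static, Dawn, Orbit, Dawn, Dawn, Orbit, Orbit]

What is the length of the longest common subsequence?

One common subsequence of length 8: Orbit [1,1], then Static [2,2], then Static [4,8], then Dawn [5,9], then Orbit [6,10], then Dawn [7,11], then Dawn [8,12], then Orbit [10,14], and the DP table's final entry dp[11][14] is also 8, so no common subsequence is longer.

8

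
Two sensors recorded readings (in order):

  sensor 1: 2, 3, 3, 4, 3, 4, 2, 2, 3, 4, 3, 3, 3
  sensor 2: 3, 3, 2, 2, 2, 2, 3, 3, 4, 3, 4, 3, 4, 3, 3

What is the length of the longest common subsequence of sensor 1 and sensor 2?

Pick 2 [1,6], 3 [2,7], 3 [3,8], 4 [4,9], 3 [5,10], 4 [6,11], 3 [9,12], 4 [10,13], 3 [12,14], 3 [13,15]; all 10 values appear in both, in order. dp[13][15] = 10 confirms this is the maximum.

10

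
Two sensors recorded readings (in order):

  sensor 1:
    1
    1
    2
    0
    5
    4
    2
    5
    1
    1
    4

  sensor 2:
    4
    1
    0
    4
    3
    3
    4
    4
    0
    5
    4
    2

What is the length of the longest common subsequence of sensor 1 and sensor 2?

Taking 1 (sensor 1 #1, sensor 2 #2), then 0 (sensor 1 #4, sensor 2 #9), then 5 (sensor 1 #5, sensor 2 #10), then 4 (sensor 1 #6, sensor 2 #11), then 2 (sensor 1 #7, sensor 2 #12) gives a common subsequence of length 5. Since dp[11][12] = 5, nothing longer is possible.

5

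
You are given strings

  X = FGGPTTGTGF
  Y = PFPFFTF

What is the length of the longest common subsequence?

4

Taking F (X #1, Y #2) → P (X #4, Y #3) → T (X #8, Y #6) → F (X #10, Y #7) gives a common subsequence of length 4. dp[10][7] = 4 confirms this is the maximum.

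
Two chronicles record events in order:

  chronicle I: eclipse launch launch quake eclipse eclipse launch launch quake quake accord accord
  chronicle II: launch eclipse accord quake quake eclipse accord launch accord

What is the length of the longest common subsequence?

Match launch [3,1]; then eclipse [5,2]; then quake [9,4]; then quake [10,5]; then accord [11,7]; then accord [12,9] — 6 events in the same relative order in both. Since dp[12][9] = 6, nothing longer is possible.

6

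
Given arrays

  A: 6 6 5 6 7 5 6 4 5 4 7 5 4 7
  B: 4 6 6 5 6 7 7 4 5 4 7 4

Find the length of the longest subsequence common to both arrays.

Pick 6 [1,2] → 6 [2,3] → 5 [3,4] → 6 [4,5] → 7 [5,7] → 4 [8,8] → 5 [9,9] → 4 [10,10] → 7 [11,11] → 4 [13,12]; all 10 values appear in both, in order. Since dp[14][12] = 10, nothing longer is possible.

10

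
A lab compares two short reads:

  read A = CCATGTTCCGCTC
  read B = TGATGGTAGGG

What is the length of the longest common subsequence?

One common subsequence of length 5: A at read A[3]=read B[3], then T at read A[4]=read B[4], then G at read A[5]=read B[6], then T at read A[6]=read B[7], then G at read A[10]=read B[11], and the DP table's final entry dp[13][11] is also 5, so no common subsequence is longer.

5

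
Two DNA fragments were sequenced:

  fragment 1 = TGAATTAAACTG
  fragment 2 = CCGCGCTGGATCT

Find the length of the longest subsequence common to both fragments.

6

Pick T at fragment 1[1]=fragment 2[7], then G at fragment 1[2]=fragment 2[9], then A at fragment 1[4]=fragment 2[10], then T at fragment 1[6]=fragment 2[11], then C at fragment 1[10]=fragment 2[12], then T at fragment 1[11]=fragment 2[13]; all 6 bases appear in both, in order. The LCS DP gives dp[12][13] = 6, so this is optimal.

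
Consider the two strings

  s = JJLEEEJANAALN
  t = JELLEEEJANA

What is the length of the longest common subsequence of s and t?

9

Pick J at s[1]=t[1]; then L at s[3]=t[4]; then E at s[4]=t[5]; then E at s[5]=t[6]; then E at s[6]=t[7]; then J at s[7]=t[8]; then A at s[8]=t[9]; then N at s[9]=t[10]; then A at s[11]=t[11]; all 9 characters appear in both, in order. The LCS DP gives dp[13][11] = 9, so this is optimal.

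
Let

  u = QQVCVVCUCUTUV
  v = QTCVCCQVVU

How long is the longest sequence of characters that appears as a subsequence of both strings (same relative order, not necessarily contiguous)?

Match Q (u #1, v #1) → V (u #3, v #4) → C (u #4, v #6) → V (u #5, v #8) → V (u #6, v #9) → U (u #12, v #10) — 6 characters in the same relative order in both. The LCS DP gives dp[13][10] = 6, so this is optimal.

6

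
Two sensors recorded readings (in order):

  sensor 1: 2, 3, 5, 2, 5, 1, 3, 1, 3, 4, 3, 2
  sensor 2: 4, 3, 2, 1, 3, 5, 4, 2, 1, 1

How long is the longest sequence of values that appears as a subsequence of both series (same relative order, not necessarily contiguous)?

6

Taking 2 (sensor 1 #1, sensor 2 #3), then 3 (sensor 1 #2, sensor 2 #5), then 5 (sensor 1 #3, sensor 2 #6), then 2 (sensor 1 #4, sensor 2 #8), then 1 (sensor 1 #6, sensor 2 #9), then 1 (sensor 1 #8, sensor 2 #10) gives a common subsequence of length 6. dp[12][10] = 6 confirms this is the maximum.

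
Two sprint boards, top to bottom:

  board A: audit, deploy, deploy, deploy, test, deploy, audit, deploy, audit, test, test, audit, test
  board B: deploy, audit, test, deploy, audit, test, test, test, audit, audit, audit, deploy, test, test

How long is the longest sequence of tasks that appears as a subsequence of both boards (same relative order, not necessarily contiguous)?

One common subsequence of length 8: audit [1,2], test [5,3], deploy [6,4], audit [7,5], test [10,7], test [11,8], audit [12,11], test [13,14]. The LCS DP gives dp[13][14] = 8, so this is optimal.

8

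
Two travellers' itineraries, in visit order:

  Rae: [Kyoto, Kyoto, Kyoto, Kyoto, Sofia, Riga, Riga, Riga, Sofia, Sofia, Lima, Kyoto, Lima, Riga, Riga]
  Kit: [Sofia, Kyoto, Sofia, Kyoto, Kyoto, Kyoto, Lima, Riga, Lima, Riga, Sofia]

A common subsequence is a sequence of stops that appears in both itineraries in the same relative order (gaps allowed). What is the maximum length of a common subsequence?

7

Taking Kyoto (Rae #1, Kit #2) → Kyoto (Rae #2, Kit #4) → Kyoto (Rae #3, Kit #5) → Kyoto (Rae #4, Kit #6) → Riga (Rae #6, Kit #8) → Riga (Rae #8, Kit #10) → Sofia (Rae #10, Kit #11) gives a common subsequence of length 7. dp[15][11] = 7 confirms this is the maximum.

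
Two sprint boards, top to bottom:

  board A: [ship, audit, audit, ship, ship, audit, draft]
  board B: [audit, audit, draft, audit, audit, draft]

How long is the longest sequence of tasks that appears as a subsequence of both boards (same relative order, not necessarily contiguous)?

4

Taking audit (board A #2, board B #2), then audit (board A #3, board B #4), then audit (board A #6, board B #5), then draft (board A #7, board B #6) gives a common subsequence of length 4, and the DP table's final entry dp[7][6] is also 4, so no common subsequence is longer.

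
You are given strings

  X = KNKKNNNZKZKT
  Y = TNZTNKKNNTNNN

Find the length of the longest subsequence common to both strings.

Pick N (X #2, Y #5) → K (X #3, Y #6) → K (X #4, Y #7) → N (X #5, Y #11) → N (X #6, Y #12) → N (X #7, Y #13); all 6 characters appear in both, in order, and the DP table's final entry dp[12][13] is also 6, so no common subsequence is longer.

6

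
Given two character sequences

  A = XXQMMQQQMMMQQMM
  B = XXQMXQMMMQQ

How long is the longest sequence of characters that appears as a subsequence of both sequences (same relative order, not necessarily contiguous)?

10

Match X [1,1]; then X [2,2]; then Q [3,3]; then M [4,4]; then Q [8,6]; then M [9,7]; then M [10,8]; then M [11,9]; then Q [12,10]; then Q [13,11] — 10 characters in the same relative order in both. The LCS DP gives dp[15][11] = 10, so this is optimal.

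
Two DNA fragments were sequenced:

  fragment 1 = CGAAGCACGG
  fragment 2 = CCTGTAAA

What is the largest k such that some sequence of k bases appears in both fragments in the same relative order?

Match C (fragment 1 #1, fragment 2 #2); then G (fragment 1 #2, fragment 2 #4); then A (fragment 1 #3, fragment 2 #6); then A (fragment 1 #4, fragment 2 #7); then A (fragment 1 #7, fragment 2 #8) — 5 bases in the same relative order in both. dp[10][8] = 5 confirms this is the maximum.

5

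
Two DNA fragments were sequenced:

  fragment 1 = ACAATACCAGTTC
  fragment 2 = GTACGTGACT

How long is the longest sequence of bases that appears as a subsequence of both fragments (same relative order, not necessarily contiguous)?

Taking A (fragment 1 #1, fragment 2 #3) → C (fragment 1 #2, fragment 2 #4) → T (fragment 1 #5, fragment 2 #6) → A (fragment 1 #6, fragment 2 #8) → C (fragment 1 #8, fragment 2 #9) → T (fragment 1 #12, fragment 2 #10) gives a common subsequence of length 6. Since dp[13][10] = 6, nothing longer is possible.

6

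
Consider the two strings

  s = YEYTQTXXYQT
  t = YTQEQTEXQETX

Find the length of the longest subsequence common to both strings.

7

Let dp[i][j] be the LCS length of the first i characters of s and the first j characters of t. dp[i][j] = dp[i-1][j-1]+1 when the i-th and j-th characters match, else max(dp[i-1][j], dp[i][j-1]).
    ·  Y  T  Q  E  Q  T  E  X  Q  E  T  X
 ·  0  0  0  0  0  0  0  0  0  0  0  0  0
 Y  0  1  1  1  1  1  1  1  1  1  1  1  1
 E  0  1  1  1  2  2  2  2  2  2  2  2  2
 Y  0  1  1  1  2  2  2  2  2  2  2  2  2
 T  0  1  2  2  2  2  3  3  3  3  3  3  3
 Q  0  1  2  3  3  3  3  3  3  4  4  4  4
 T  0  1  2  3  3  3  4  4  4  4  4  5  5
 X  0  1  2  3  3  3  4  4  5  5  5  5  6
 X  0  1  2  3  3  3  4  4  5  5  5  5  6
 Y  0  1  2  3  3  3  4  4  5  5  5  5  6
 Q  0  1  2  3  3  4  4  4  5  6  6  6  6
 T  0  1  2  3  3  4  5  5  5  6  6  7  7
dp[11][12] = 7. One LCS (by backtracking along matches): YEQTXQT.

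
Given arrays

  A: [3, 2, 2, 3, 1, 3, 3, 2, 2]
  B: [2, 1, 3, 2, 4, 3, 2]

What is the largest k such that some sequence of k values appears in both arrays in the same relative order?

5

Pick 2 (A #3, B #1) → 1 (A #5, B #2) → 3 (A #6, B #3) → 3 (A #7, B #6) → 2 (A #9, B #7); all 5 values appear in both, in order. dp[9][7] = 5 confirms this is the maximum.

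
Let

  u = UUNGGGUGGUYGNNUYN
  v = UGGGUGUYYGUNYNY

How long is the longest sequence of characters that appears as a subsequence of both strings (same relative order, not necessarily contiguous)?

12

Taking U (u #2, v #1), then G (u #4, v #2), then G (u #5, v #3), then G (u #6, v #4), then U (u #7, v #5), then G (u #9, v #6), then U (u #10, v #7), then Y (u #11, v #9), then G (u #12, v #10), then N (u #13, v #12), then N (u #14, v #14), then Y (u #16, v #15) gives a common subsequence of length 12. dp[17][15] = 12 confirms this is the maximum.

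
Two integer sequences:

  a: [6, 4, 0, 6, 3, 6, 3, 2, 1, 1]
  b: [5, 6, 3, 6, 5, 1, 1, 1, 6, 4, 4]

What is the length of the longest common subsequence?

Taking 6 [4,2] → 3 [5,3] → 6 [6,4] → 1 [9,7] → 1 [10,8] gives a common subsequence of length 5. Since dp[10][11] = 5, nothing longer is possible.

5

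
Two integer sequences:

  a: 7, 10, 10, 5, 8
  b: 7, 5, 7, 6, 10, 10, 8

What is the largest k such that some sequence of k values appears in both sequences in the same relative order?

Let dp[i][j] be the LCS length of the first i values of a and the first j values of b. dp[i][j] = dp[i-1][j-1]+1 when the i-th and j-th values match, else max(dp[i-1][j], dp[i][j-1]).
    ·  7  5  7  6 10 10  8
 ·  0  0  0  0  0  0  0  0
 7  0  1  1  1  1  1  1  1
10  0  1  1  1  1  2  2  2
10  0  1  1  1  1  2  3  3
 5  0  1  2  2  2  2  3  3
 8  0  1  2  2  2  2  3  4
dp[5][7] = 4. One LCS (by backtracking along matches): 7, 10, 10, 8.

4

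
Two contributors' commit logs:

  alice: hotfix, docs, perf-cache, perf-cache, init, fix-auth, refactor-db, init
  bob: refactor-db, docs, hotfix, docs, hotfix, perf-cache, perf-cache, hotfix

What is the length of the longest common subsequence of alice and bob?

Pick hotfix [1,3]; then docs [2,4]; then perf-cache [3,6]; then perf-cache [4,7]; all 4 commits appear in both, in order. Since dp[8][8] = 4, nothing longer is possible.

4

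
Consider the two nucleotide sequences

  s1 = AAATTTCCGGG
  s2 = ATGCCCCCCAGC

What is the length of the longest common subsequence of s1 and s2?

Taking A (s1 #3, s2 #1), then T (s1 #4, s2 #2), then C (s1 #7, s2 #8), then C (s1 #8, s2 #9), then G (s1 #9, s2 #11) gives a common subsequence of length 5. The LCS DP gives dp[11][12] = 5, so this is optimal.

5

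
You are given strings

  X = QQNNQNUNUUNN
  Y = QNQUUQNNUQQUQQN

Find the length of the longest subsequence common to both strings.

8

One common subsequence of length 8: Q [1,1], then Q [2,3], then Q [5,6], then N [6,7], then N [8,8], then U [9,9], then U [10,12], then N [12,15]. The LCS DP gives dp[12][15] = 8, so this is optimal.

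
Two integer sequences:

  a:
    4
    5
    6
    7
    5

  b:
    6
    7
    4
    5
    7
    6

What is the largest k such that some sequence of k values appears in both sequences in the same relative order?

3

Taking 4 [1,3], 5 [2,4], 6 [3,6] gives a common subsequence of length 3. Since dp[5][6] = 3, nothing longer is possible.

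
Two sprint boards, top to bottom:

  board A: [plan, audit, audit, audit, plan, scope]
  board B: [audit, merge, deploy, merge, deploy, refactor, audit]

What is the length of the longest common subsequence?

2

Match audit [2,1], audit [4,7] — 2 tasks in the same relative order in both. dp[6][7] = 2 confirms this is the maximum.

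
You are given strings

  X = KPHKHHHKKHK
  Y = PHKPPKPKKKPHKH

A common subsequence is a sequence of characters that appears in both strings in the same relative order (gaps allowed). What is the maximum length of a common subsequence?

Match K at X[1]=Y[6] → P at X[2]=Y[7] → K at X[4]=Y[8] → K at X[8]=Y[9] → K at X[9]=Y[10] → H at X[10]=Y[12] → K at X[11]=Y[13] — 7 characters in the same relative order in both. The LCS DP gives dp[11][14] = 7, so this is optimal.

7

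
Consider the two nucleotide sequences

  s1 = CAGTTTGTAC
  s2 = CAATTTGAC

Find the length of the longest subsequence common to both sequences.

One common subsequence of length 8: C (s1 #1, s2 #1), then A (s1 #2, s2 #3), then T (s1 #4, s2 #4), then T (s1 #5, s2 #5), then T (s1 #6, s2 #6), then G (s1 #7, s2 #7), then A (s1 #9, s2 #8), then C (s1 #10, s2 #9), and the DP table's final entry dp[10][9] is also 8, so no common subsequence is longer.

8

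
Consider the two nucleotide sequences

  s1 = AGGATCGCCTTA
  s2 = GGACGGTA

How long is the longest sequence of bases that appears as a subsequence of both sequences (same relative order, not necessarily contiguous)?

Match G [2,1] → G [3,2] → A [4,3] → C [6,4] → G [7,6] → T [11,7] → A [12,8] — 7 bases in the same relative order in both. The LCS DP gives dp[12][8] = 7, so this is optimal.

7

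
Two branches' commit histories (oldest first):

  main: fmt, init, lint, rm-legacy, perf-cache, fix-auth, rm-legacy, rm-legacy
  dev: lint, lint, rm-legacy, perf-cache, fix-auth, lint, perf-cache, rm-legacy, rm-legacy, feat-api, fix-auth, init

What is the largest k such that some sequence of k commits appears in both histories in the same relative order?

Pick lint (main #3, dev #2); then rm-legacy (main #4, dev #3); then perf-cache (main #5, dev #4); then fix-auth (main #6, dev #5); then rm-legacy (main #7, dev #8); then rm-legacy (main #8, dev #9); all 6 commits appear in both, in order. dp[8][12] = 6 confirms this is the maximum.

6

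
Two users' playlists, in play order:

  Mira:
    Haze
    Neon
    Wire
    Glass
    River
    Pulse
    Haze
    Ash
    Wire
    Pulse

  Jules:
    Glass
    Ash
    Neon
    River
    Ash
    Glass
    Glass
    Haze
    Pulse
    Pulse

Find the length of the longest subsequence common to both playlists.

Match Neon at Mira[2]=Jules[3], then Glass at Mira[4]=Jules[7], then Pulse at Mira[6]=Jules[9], then Pulse at Mira[10]=Jules[10] — 4 songs in the same relative order in both. The LCS DP gives dp[10][10] = 4, so this is optimal.

4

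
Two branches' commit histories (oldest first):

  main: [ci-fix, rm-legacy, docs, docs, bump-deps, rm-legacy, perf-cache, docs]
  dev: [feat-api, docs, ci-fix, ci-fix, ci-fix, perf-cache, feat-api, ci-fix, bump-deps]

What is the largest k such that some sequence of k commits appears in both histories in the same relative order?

2

One common subsequence of length 2: ci-fix (main #1, dev #8) → bump-deps (main #5, dev #9). The LCS DP gives dp[8][9] = 2, so this is optimal.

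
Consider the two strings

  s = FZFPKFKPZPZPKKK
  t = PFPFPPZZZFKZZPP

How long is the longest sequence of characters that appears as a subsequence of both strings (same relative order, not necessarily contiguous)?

8

Pick F (s #1, t #2) → F (s #3, t #4) → P (s #4, t #6) → F (s #6, t #10) → K (s #7, t #11) → Z (s #9, t #13) → P (s #10, t #14) → P (s #12, t #15); all 8 characters appear in both, in order. dp[15][15] = 8 confirms this is the maximum.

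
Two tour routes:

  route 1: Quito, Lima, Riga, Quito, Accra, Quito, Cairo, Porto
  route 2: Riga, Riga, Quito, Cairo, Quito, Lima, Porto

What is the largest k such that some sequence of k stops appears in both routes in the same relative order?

Match Riga (route 1 #3, route 2 #2), Quito (route 1 #4, route 2 #3), Quito (route 1 #6, route 2 #5), Porto (route 1 #8, route 2 #7) — 4 stops in the same relative order in both. dp[8][7] = 4 confirms this is the maximum.

4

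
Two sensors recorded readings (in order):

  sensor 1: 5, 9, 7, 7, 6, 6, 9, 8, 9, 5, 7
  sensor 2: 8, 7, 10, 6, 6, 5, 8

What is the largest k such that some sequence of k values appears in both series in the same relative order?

Let dp[i][j] be the LCS length of the first i values of sensor 1 and the first j values of sensor 2. dp[i][j] = dp[i-1][j-1]+1 when the i-th and j-th values match, else max(dp[i-1][j], dp[i][j-1]).
    ·  8  7 10  6  6  5  8
 ·  0  0  0  0  0  0  0  0
 5  0  0  0  0  0  0  1  1
 9  0  0  0  0  0  0  1  1
 7  0  0  1  1  1  1  1  1
 7  0  0  1  1  1  1  1  1
 6  0  0  1  1  2  2  2  2
 6  0  0  1  1  2  3  3  3
 9  0  0  1  1  2  3  3  3
 8  0  1  1  1  2  3  3  4
 9  0  1  1  1  2  3  3  4
 5  0  1  1  1  2  3  4  4
 7  0  1  2  2  2  3  4  4
dp[11][7] = 4. One LCS (by backtracking along matches): 7, 6, 6, 8.

4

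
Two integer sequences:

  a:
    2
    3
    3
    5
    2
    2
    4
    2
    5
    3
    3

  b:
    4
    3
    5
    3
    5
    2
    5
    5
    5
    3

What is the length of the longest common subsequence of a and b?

6

Match 3 at a[2]=b[2]; then 3 at a[3]=b[4]; then 5 at a[4]=b[5]; then 2 at a[5]=b[6]; then 5 at a[9]=b[9]; then 3 at a[11]=b[10] — 6 values in the same relative order in both, and the DP table's final entry dp[11][10] is also 6, so no common subsequence is longer.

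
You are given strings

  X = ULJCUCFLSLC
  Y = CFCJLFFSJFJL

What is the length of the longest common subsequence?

Let dp[i][j] be the LCS length of the first i characters of X and the first j characters of Y. dp[i][j] = dp[i-1][j-1]+1 when the i-th and j-th characters match, else max(dp[i-1][j], dp[i][j-1]).
    ·  C  F  C  J  L  F  F  S  J  F  J  L
 ·  0  0  0  0  0  0  0  0  0  0  0  0  0
 U  0  0  0  0  0  0  0  0  0  0  0  0  0
 L  0  0  0  0  0  1  1  1  1  1  1  1  1
 J  0  0  0  0  1  1  1  1  1  2  2  2  2
 C  0  1  1  1  1  1  1  1  1  2  2  2  2
 U  0  1  1  1  1  1  1  1  1  2  2  2  2
 C  0  1  1  2  2  2  2  2  2  2  2  2  2
 F  0  1  2  2  2  2  3  3  3  3  3  3  3
 L  0  1  2  2  2  3  3  3  3  3  3  3  4
 S  0  1  2  2  2  3  3  3  4  4  4  4  4
 L  0  1  2  2  2  3  3  3  4  4  4  4  5
 C  0  1  2  3  3  3  3  3  4  4  4  4  5
dp[11][12] = 5. One LCS (by backtracking along matches): CCFSL.

5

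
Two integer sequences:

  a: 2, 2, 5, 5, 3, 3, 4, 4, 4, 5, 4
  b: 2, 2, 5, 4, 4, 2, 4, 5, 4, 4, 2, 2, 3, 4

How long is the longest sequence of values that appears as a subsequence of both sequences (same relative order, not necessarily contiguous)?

Pick 2 at a[1]=b[1], 2 at a[2]=b[2], 5 at a[4]=b[3], 4 at a[7]=b[4], 4 at a[8]=b[5], 4 at a[9]=b[7], 5 at a[10]=b[8], 4 at a[11]=b[14]; all 8 values appear in both, in order. Since dp[11][14] = 8, nothing longer is possible.

8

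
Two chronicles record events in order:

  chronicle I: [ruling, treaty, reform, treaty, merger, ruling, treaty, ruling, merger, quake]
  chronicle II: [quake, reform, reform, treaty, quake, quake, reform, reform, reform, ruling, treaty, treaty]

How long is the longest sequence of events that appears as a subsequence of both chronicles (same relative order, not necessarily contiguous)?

4

Taking treaty [2,4] → reform [3,9] → treaty [4,11] → treaty [7,12] gives a common subsequence of length 4, and the DP table's final entry dp[10][12] is also 4, so no common subsequence is longer.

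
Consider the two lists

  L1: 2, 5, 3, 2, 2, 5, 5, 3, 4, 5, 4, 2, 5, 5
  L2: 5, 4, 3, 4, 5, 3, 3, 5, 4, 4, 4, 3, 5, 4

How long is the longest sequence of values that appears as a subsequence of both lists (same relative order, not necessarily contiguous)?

Pick 5 [2,1]; then 3 [3,3]; then 5 [6,5]; then 5 [7,8]; then 3 [8,12]; then 5 [10,13]; then 4 [11,14]; all 7 values appear in both, in order. The LCS DP gives dp[14][14] = 7, so this is optimal.

7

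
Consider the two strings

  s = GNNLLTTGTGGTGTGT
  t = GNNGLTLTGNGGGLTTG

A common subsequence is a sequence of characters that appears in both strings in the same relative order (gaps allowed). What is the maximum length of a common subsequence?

12

Pick G at s[1]=t[1]; then N at s[2]=t[2]; then N at s[3]=t[3]; then L at s[4]=t[5]; then L at s[5]=t[7]; then T at s[6]=t[8]; then G at s[8]=t[11]; then G at s[10]=t[12]; then G at s[11]=t[13]; then T at s[12]=t[15]; then T at s[14]=t[16]; then G at s[15]=t[17]; all 12 characters appear in both, in order. Since dp[16][17] = 12, nothing longer is possible.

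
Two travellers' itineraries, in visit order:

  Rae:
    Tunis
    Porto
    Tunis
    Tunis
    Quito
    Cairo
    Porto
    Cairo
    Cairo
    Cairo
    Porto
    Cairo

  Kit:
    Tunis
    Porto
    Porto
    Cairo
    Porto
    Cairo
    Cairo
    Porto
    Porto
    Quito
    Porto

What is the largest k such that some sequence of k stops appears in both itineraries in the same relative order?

7

Taking Tunis at Rae[1]=Kit[1] → Porto at Rae[2]=Kit[3] → Cairo at Rae[6]=Kit[4] → Porto at Rae[7]=Kit[5] → Cairo at Rae[8]=Kit[6] → Cairo at Rae[9]=Kit[7] → Porto at Rae[11]=Kit[11] gives a common subsequence of length 7, and the DP table's final entry dp[12][11] is also 7, so no common subsequence is longer.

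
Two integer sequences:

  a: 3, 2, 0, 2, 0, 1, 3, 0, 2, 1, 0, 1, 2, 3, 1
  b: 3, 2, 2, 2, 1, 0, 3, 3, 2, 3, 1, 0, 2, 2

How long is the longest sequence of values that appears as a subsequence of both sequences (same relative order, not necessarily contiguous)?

Match 3 (a #1, b #1), then 2 (a #2, b #3), then 2 (a #4, b #4), then 0 (a #5, b #6), then 3 (a #7, b #8), then 2 (a #9, b #9), then 1 (a #10, b #11), then 0 (a #11, b #12), then 2 (a #13, b #14) — 9 values in the same relative order in both. The LCS DP gives dp[15][14] = 9, so this is optimal.

9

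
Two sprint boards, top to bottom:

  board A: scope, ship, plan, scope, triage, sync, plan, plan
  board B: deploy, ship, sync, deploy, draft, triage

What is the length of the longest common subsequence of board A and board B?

Taking ship [2,2], triage [5,6] gives a common subsequence of length 2. The LCS DP gives dp[8][6] = 2, so this is optimal.

2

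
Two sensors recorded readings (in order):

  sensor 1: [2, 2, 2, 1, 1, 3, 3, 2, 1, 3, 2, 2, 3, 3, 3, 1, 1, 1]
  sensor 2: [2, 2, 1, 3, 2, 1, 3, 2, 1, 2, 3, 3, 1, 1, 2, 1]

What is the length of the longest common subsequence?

One common subsequence of length 14: 2 (sensor 1 #2, sensor 2 #1), 2 (sensor 1 #3, sensor 2 #2), 1 (sensor 1 #5, sensor 2 #3), 3 (sensor 1 #7, sensor 2 #4), 2 (sensor 1 #8, sensor 2 #5), 1 (sensor 1 #9, sensor 2 #6), 3 (sensor 1 #10, sensor 2 #7), 2 (sensor 1 #11, sensor 2 #8), 2 (sensor 1 #12, sensor 2 #10), 3 (sensor 1 #14, sensor 2 #11), 3 (sensor 1 #15, sensor 2 #12), 1 (sensor 1 #16, sensor 2 #13), 1 (sensor 1 #17, sensor 2 #14), 1 (sensor 1 #18, sensor 2 #16). Since dp[18][16] = 14, nothing longer is possible.

14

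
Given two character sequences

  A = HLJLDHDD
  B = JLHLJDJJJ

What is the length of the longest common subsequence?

4

Match H [1,3] → L [2,4] → J [3,5] → D [5,6] — 4 characters in the same relative order in both. dp[8][9] = 4 confirms this is the maximum.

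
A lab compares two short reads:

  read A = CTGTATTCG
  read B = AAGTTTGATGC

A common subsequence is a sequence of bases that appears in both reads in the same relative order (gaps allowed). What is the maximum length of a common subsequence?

One common subsequence of length 5: T [2,6] → G [3,7] → A [5,8] → T [6,9] → C [8,11]. The LCS DP gives dp[9][11] = 5, so this is optimal.

5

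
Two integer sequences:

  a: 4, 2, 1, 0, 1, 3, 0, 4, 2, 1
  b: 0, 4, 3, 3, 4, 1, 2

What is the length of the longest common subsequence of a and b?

4

Let dp[i][j] be the LCS length of the first i values of a and the first j values of b. dp[i][j] = dp[i-1][j-1]+1 when the i-th and j-th values match, else max(dp[i-1][j], dp[i][j-1]).
    ·  0  4  3  3  4  1  2
 ·  0  0  0  0  0  0  0  0
 4  0  0  1  1  1  1  1  1
 2  0  0  1  1  1  1  1  2
 1  0  0  1  1  1  1  2  2
 0  0  1  1  1  1  1  2  2
 1  0  1  1  1  1  1  2  2
 3  0  1  1  2  2  2  2  2
 0  0  1  1  2  2  2  2  2
 4  0  1  2  2  2  3  3  3
 2  0  1  2  2  2  3  3  4
 1  0  1  2  2  2  3  4  4
dp[10][7] = 4. One LCS (by backtracking along matches): 4, 3, 4, 2.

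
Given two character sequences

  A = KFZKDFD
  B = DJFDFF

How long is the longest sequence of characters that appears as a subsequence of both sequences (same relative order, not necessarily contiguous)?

3

Taking F [2,3]; then D [5,4]; then F [6,6] gives a common subsequence of length 3. The LCS DP gives dp[7][6] = 3, so this is optimal.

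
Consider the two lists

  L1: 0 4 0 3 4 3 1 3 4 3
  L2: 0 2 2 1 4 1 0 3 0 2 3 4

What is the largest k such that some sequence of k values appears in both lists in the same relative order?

Let dp[i][j] be the LCS length of the first i values of L1 and the first j values of L2. dp[i][j] = dp[i-1][j-1]+1 when the i-th and j-th values match, else max(dp[i-1][j], dp[i][j-1]).
    ·  0  2  2  1  4  1  0  3  0  2  3  4
 ·  0  0  0  0  0  0  0  0  0  0  0  0  0
 0  0  1  1  1  1  1  1  1  1  1  1  1  1
 4  0  1  1  1  1  2  2  2  2  2  2  2  2
 0  0  1  1  1  1  2  2  3  3  3  3  3  3
 3  0  1  1  1  1  2  2  3  4  4  4  4  4
 4  0  1  1  1  1  2  2  3  4  4  4  4  5
 3  0  1  1  1  1  2  2  3  4  4  4  5  5
 1  0  1  1  1  2  2  3  3  4  4  4  5  5
 3  0  1  1  1  2  2  3  3  4  4  4  5  5
 4  0  1  1  1  2  3  3  3  4  4  4  5  6
 3  0  1  1  1  2  3  3  3  4  4  4  5  6
dp[10][12] = 6. One LCS (by backtracking along matches): 0, 4, 0, 3, 3, 4.

6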